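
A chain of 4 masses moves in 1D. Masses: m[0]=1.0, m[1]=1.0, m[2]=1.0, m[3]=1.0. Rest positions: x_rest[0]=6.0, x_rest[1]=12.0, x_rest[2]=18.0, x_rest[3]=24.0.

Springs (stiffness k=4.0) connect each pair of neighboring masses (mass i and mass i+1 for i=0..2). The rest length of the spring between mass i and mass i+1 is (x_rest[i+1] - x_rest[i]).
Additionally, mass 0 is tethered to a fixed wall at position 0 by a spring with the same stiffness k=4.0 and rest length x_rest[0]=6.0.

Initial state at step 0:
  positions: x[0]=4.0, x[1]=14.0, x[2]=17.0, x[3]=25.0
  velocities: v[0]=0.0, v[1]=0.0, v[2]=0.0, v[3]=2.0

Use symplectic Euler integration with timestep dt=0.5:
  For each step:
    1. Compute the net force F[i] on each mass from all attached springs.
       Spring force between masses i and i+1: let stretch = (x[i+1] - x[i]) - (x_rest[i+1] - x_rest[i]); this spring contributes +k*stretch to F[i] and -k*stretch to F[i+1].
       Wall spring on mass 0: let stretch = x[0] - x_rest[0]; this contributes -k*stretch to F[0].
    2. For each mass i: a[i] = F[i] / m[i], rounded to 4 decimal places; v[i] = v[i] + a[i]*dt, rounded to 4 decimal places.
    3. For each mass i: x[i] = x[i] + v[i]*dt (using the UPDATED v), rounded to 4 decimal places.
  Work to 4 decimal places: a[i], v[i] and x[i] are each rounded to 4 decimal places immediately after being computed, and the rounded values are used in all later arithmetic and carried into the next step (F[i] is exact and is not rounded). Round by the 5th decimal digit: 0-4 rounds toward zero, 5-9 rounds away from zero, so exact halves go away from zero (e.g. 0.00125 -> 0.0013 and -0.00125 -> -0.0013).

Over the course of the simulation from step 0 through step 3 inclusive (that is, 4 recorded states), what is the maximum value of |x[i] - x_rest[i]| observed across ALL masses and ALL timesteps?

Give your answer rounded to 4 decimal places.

Step 0: x=[4.0000 14.0000 17.0000 25.0000] v=[0.0000 0.0000 0.0000 2.0000]
Step 1: x=[10.0000 7.0000 22.0000 24.0000] v=[12.0000 -14.0000 10.0000 -2.0000]
Step 2: x=[3.0000 18.0000 14.0000 27.0000] v=[-14.0000 22.0000 -16.0000 6.0000]
Step 3: x=[8.0000 10.0000 23.0000 23.0000] v=[10.0000 -16.0000 18.0000 -8.0000]
Max displacement = 6.0000

Answer: 6.0000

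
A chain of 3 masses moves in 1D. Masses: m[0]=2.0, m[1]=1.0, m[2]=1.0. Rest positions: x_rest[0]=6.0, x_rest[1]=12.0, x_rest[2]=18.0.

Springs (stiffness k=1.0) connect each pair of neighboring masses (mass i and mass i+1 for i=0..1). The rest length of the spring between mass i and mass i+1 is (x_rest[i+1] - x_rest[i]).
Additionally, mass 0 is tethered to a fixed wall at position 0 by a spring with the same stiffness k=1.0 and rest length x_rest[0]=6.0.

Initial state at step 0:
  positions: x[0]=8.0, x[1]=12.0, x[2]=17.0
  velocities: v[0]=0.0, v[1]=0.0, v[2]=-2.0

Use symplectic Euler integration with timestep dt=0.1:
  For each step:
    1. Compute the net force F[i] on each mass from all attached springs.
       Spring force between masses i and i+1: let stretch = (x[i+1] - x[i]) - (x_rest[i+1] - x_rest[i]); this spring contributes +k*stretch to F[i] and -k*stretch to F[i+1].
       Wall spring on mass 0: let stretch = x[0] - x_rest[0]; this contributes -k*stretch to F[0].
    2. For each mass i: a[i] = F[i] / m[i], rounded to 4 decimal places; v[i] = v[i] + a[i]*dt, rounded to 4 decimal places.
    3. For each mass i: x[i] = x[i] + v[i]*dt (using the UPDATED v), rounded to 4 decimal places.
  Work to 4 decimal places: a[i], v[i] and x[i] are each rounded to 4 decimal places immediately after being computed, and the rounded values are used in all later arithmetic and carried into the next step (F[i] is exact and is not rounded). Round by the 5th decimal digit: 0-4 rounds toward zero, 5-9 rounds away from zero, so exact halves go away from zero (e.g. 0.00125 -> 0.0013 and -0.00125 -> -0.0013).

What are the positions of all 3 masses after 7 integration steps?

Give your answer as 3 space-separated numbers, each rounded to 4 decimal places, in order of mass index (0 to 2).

Step 0: x=[8.0000 12.0000 17.0000] v=[0.0000 0.0000 -2.0000]
Step 1: x=[7.9800 12.0100 16.8100] v=[-0.2000 0.1000 -1.9000]
Step 2: x=[7.9403 12.0277 16.6320] v=[-0.3975 0.1770 -1.7800]
Step 3: x=[7.8813 12.0506 16.4680] v=[-0.5902 0.2287 -1.6404]
Step 4: x=[7.8037 12.0760 16.3198] v=[-0.7758 0.2535 -1.4821]
Step 5: x=[7.7085 12.1011 16.1892] v=[-0.9524 0.2507 -1.3065]
Step 6: x=[7.5967 12.1231 16.0777] v=[-1.1182 0.2203 -1.1153]
Step 7: x=[7.4695 12.1394 15.9866] v=[-1.2717 0.1631 -0.9108]

Answer: 7.4695 12.1394 15.9866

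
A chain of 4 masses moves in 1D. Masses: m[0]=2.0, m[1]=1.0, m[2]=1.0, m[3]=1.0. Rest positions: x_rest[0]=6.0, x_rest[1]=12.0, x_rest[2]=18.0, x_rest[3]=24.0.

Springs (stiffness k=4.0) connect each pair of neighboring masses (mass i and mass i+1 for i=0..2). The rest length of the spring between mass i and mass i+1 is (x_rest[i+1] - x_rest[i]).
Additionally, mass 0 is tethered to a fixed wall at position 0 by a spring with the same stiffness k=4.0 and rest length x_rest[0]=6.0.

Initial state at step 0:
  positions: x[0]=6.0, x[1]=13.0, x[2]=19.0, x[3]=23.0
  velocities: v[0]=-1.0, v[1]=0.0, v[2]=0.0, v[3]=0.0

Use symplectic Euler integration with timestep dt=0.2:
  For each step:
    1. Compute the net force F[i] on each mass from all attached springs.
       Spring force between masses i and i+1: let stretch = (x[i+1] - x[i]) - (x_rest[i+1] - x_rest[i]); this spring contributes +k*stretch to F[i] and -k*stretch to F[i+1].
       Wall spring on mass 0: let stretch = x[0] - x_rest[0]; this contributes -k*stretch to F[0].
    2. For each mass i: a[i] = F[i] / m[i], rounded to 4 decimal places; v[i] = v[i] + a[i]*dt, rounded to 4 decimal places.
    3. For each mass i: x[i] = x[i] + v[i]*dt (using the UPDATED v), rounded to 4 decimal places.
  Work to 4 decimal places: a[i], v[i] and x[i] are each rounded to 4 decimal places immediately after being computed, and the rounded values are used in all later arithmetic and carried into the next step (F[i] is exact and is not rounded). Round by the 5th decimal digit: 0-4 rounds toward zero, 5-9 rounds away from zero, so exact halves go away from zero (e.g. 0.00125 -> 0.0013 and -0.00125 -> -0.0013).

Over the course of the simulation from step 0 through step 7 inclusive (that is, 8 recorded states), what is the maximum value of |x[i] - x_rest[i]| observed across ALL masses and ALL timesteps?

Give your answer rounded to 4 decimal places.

Step 0: x=[6.0000 13.0000 19.0000 23.0000] v=[-1.0000 0.0000 0.0000 0.0000]
Step 1: x=[5.8800 12.8400 18.6800 23.3200] v=[-0.6000 -0.8000 -1.6000 1.6000]
Step 2: x=[5.8464 12.5008 18.1680 23.8576] v=[-0.1680 -1.6960 -2.5600 2.6880]
Step 3: x=[5.8774 12.0036 17.6596 24.4449] v=[0.1552 -2.4858 -2.5421 2.9363]
Step 4: x=[5.9283 11.4312 17.3319 24.9065] v=[0.2547 -2.8620 -1.6387 2.3081]
Step 5: x=[5.9452 10.9224 17.2720 25.1162] v=[0.0845 -2.5438 -0.2996 1.0484]
Step 6: x=[5.8847 10.6332 17.4512 25.0308] v=[-0.3027 -1.4459 0.8961 -0.4270]
Step 7: x=[5.7333 10.6751 17.7523 24.6927] v=[-0.7572 0.2097 1.5054 -1.6907]
Max displacement = 1.3668

Answer: 1.3668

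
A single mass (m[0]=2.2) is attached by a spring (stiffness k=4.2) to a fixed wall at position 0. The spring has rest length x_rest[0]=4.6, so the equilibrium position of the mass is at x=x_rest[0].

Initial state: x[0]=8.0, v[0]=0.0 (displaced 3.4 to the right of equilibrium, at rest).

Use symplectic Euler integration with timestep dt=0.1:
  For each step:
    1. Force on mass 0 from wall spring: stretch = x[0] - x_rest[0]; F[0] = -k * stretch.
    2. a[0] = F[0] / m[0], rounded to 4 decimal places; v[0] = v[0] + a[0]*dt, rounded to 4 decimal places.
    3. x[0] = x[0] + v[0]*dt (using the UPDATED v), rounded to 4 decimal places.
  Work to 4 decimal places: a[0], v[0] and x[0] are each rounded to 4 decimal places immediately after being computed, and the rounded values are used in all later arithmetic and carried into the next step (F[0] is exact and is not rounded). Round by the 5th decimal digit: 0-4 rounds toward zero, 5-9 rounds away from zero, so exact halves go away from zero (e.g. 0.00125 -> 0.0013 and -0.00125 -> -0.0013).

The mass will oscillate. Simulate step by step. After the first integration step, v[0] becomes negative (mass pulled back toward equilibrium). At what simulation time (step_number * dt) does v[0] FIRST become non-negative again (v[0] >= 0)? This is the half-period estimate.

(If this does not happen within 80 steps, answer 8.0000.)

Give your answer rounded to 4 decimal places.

Step 0: x=[8.0000] v=[0.0000]
Step 1: x=[7.9351] v=[-0.6491]
Step 2: x=[7.8065] v=[-1.2858]
Step 3: x=[7.6167] v=[-1.8980]
Step 4: x=[7.3693] v=[-2.4739]
Step 5: x=[7.0690] v=[-3.0026]
Step 6: x=[6.7216] v=[-3.4740]
Step 7: x=[6.3337] v=[-3.8790]
Step 8: x=[5.9127] v=[-4.2100]
Step 9: x=[5.4666] v=[-4.4606]
Step 10: x=[5.0040] v=[-4.6260]
Step 11: x=[4.5337] v=[-4.7031]
Step 12: x=[4.0647] v=[-4.6904]
Step 13: x=[3.6059] v=[-4.5882]
Step 14: x=[3.1661] v=[-4.3984]
Step 15: x=[2.7536] v=[-4.1247]
Step 16: x=[2.3764] v=[-3.7722]
Step 17: x=[2.0416] v=[-3.3477]
Step 18: x=[1.7557] v=[-2.8593]
Step 19: x=[1.5241] v=[-2.3163]
Step 20: x=[1.3512] v=[-1.7291]
Step 21: x=[1.2403] v=[-1.1089]
Step 22: x=[1.1936] v=[-0.4675]
Step 23: x=[1.2119] v=[0.1828]
First v>=0 after going negative at step 23, time=2.3000

Answer: 2.3000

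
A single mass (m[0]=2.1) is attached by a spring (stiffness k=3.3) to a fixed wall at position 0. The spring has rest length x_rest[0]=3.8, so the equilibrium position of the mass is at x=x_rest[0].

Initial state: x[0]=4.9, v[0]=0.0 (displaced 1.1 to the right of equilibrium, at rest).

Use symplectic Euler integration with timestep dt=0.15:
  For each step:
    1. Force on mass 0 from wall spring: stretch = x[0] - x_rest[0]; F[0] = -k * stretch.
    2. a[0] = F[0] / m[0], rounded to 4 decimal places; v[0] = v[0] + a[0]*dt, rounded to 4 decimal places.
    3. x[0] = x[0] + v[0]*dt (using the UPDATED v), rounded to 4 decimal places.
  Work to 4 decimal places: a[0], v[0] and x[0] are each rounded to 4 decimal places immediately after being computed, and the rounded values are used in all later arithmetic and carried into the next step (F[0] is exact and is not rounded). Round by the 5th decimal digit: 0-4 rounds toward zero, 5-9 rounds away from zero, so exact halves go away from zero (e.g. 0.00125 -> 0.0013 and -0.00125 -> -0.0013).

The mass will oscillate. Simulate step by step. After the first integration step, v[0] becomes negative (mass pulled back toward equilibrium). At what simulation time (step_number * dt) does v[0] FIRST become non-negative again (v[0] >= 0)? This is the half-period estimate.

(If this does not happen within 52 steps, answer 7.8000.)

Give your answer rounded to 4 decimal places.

Step 0: x=[4.9000] v=[0.0000]
Step 1: x=[4.8611] v=[-0.2593]
Step 2: x=[4.7847] v=[-0.5094]
Step 3: x=[4.6735] v=[-0.7415]
Step 4: x=[4.5314] v=[-0.9474]
Step 5: x=[4.3634] v=[-1.1198]
Step 6: x=[4.1755] v=[-1.2526]
Step 7: x=[3.9743] v=[-1.3411]
Step 8: x=[3.7670] v=[-1.3822]
Step 9: x=[3.5608] v=[-1.3744]
Step 10: x=[3.3631] v=[-1.3180]
Step 11: x=[3.1809] v=[-1.2150]
Step 12: x=[3.0205] v=[-1.0691]
Step 13: x=[2.8877] v=[-0.8854]
Step 14: x=[2.7871] v=[-0.6704]
Step 15: x=[2.7224] v=[-0.4316]
Step 16: x=[2.6958] v=[-0.1776]
Step 17: x=[2.7082] v=[0.0827]
First v>=0 after going negative at step 17, time=2.5500

Answer: 2.5500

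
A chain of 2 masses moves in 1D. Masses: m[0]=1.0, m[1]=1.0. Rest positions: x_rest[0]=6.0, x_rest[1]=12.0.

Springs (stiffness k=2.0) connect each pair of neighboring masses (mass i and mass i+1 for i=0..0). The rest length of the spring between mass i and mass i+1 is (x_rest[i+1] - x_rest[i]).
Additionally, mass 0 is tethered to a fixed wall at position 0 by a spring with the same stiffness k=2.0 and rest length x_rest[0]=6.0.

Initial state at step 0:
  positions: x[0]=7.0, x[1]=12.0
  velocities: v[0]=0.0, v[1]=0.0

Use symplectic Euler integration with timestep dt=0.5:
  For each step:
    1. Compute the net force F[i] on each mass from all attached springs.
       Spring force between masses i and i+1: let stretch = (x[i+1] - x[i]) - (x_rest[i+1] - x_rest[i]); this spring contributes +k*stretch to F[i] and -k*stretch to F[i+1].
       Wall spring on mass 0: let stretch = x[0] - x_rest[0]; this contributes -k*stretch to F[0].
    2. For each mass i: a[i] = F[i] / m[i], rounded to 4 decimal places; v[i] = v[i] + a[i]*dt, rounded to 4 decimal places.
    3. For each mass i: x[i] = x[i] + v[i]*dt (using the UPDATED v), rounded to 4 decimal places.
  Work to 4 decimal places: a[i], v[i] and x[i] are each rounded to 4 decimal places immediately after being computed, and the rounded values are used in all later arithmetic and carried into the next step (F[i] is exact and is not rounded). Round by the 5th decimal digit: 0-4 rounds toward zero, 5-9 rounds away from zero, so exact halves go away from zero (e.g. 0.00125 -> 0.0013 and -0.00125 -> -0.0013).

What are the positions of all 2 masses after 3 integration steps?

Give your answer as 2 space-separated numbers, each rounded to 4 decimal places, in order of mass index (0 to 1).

Step 0: x=[7.0000 12.0000] v=[0.0000 0.0000]
Step 1: x=[6.0000 12.5000] v=[-2.0000 1.0000]
Step 2: x=[5.2500 12.7500] v=[-1.5000 0.5000]
Step 3: x=[5.6250 12.2500] v=[0.7500 -1.0000]

Answer: 5.6250 12.2500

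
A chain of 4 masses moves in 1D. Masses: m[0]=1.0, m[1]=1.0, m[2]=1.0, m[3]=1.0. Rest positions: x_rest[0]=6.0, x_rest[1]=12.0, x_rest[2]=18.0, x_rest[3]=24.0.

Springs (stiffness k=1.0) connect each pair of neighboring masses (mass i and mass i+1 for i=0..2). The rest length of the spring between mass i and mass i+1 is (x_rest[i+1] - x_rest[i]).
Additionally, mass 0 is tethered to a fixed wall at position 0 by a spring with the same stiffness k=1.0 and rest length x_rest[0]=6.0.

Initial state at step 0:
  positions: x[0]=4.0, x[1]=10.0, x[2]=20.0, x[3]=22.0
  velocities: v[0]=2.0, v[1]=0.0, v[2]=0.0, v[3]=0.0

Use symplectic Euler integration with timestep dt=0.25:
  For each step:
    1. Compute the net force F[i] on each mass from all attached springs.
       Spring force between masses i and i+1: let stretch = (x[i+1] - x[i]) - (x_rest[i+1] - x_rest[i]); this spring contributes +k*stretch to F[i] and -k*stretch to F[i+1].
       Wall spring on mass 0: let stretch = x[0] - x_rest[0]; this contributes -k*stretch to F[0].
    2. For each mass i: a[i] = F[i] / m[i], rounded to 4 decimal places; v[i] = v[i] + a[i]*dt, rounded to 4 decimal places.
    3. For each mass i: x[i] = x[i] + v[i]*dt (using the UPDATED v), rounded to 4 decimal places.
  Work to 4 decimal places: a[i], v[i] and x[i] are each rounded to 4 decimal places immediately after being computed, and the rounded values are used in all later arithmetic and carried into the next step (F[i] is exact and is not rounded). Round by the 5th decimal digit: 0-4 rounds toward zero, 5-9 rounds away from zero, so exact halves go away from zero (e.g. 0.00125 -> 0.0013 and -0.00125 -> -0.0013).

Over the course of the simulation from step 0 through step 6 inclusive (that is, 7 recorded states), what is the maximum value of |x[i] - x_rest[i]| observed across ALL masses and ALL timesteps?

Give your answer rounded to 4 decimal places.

Step 0: x=[4.0000 10.0000 20.0000 22.0000] v=[2.0000 0.0000 0.0000 0.0000]
Step 1: x=[4.6250 10.2500 19.5000 22.2500] v=[2.5000 1.0000 -2.0000 1.0000]
Step 2: x=[5.3125 10.7266 18.5938 22.7031] v=[2.7500 1.9063 -3.6250 1.8125]
Step 3: x=[6.0064 11.3565 17.4527 23.2744] v=[2.7754 2.5196 -4.5645 2.2852]
Step 4: x=[6.6592 12.0330 16.2944 23.8569] v=[2.6113 2.7061 -4.6331 2.3298]
Step 5: x=[7.2317 12.6400 15.3425 24.3417] v=[2.2900 2.4280 -3.8078 1.9392]
Step 6: x=[7.6903 13.0779 14.7841 24.6391] v=[1.8342 1.7516 -2.2336 1.1894]
Max displacement = 3.2159

Answer: 3.2159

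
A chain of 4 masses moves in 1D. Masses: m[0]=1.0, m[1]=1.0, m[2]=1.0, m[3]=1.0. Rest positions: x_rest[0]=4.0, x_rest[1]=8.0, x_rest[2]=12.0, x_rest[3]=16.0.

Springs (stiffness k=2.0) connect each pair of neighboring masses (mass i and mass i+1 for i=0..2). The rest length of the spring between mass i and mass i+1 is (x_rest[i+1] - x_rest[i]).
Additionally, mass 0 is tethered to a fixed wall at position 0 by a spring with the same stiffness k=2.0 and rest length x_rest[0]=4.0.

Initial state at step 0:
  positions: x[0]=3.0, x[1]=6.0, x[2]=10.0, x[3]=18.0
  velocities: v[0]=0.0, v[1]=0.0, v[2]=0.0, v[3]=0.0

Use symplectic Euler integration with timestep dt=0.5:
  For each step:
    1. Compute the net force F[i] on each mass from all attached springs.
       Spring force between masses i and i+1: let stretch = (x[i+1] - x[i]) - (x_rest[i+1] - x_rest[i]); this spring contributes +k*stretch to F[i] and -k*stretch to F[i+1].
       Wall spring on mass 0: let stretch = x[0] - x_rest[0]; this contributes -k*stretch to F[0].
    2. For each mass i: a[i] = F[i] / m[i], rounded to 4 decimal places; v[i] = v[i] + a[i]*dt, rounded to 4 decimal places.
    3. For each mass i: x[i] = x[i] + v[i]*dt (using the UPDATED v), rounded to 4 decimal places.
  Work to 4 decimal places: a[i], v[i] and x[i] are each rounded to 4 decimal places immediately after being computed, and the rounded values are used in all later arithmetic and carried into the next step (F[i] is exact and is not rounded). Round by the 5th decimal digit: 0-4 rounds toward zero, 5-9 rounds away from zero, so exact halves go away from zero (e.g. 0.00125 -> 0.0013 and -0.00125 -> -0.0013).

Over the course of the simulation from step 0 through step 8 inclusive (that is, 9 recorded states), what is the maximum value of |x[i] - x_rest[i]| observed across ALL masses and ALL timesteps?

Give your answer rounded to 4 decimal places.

Answer: 3.4140

Derivation:
Step 0: x=[3.0000 6.0000 10.0000 18.0000] v=[0.0000 0.0000 0.0000 0.0000]
Step 1: x=[3.0000 6.5000 12.0000 16.0000] v=[0.0000 1.0000 4.0000 -4.0000]
Step 2: x=[3.2500 8.0000 13.2500 14.0000] v=[0.5000 3.0000 2.5000 -4.0000]
Step 3: x=[4.2500 9.7500 12.2500 13.6250] v=[2.0000 3.5000 -2.0000 -0.7500]
Step 4: x=[5.8750 10.0000 10.6875 14.5625] v=[3.2500 0.5000 -3.1250 1.8750]
Step 5: x=[6.6250 8.5313 10.7188 15.5625] v=[1.5000 -2.9375 0.0625 2.0000]
Step 6: x=[5.0157 7.2032 12.0782 16.1407] v=[-3.2187 -2.6563 2.7187 1.1563]
Step 7: x=[1.9923 7.2188 13.0313 16.6876] v=[-6.0469 0.0312 1.9062 1.0938]
Step 8: x=[0.5860 7.5274 12.9063 17.4064] v=[-2.8127 0.6172 -0.2500 1.4375]
Max displacement = 3.4140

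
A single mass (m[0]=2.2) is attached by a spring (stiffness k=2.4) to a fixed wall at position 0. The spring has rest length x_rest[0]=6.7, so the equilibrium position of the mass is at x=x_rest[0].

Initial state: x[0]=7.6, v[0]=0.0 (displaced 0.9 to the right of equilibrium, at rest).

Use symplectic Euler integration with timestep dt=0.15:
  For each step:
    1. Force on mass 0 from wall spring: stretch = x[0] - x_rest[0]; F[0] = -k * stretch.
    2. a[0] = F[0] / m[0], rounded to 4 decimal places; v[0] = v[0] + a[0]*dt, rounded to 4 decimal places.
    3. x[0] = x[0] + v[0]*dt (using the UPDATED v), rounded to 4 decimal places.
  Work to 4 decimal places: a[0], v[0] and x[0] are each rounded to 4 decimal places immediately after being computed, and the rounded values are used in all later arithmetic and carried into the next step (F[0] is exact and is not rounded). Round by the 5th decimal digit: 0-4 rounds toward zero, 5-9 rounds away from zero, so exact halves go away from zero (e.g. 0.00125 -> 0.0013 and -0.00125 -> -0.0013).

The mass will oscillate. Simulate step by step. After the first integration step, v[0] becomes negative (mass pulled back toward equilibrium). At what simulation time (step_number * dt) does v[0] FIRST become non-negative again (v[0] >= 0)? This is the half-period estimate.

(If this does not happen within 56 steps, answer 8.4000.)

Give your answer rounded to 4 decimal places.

Answer: 3.1500

Derivation:
Step 0: x=[7.6000] v=[0.0000]
Step 1: x=[7.5779] v=[-0.1473]
Step 2: x=[7.5343] v=[-0.2910]
Step 3: x=[7.4702] v=[-0.4275]
Step 4: x=[7.3872] v=[-0.5535]
Step 5: x=[7.2873] v=[-0.6660]
Step 6: x=[7.1730] v=[-0.7621]
Step 7: x=[7.0471] v=[-0.8395]
Step 8: x=[6.9127] v=[-0.8963]
Step 9: x=[6.7730] v=[-0.9311]
Step 10: x=[6.6316] v=[-0.9430]
Step 11: x=[6.4918] v=[-0.9318]
Step 12: x=[6.3571] v=[-0.8977]
Step 13: x=[6.2309] v=[-0.8416]
Step 14: x=[6.1162] v=[-0.7648]
Step 15: x=[6.0158] v=[-0.6693]
Step 16: x=[5.9322] v=[-0.5573]
Step 17: x=[5.8674] v=[-0.4317]
Step 18: x=[5.8231] v=[-0.2955]
Step 19: x=[5.8003] v=[-0.1520]
Step 20: x=[5.7996] v=[-0.0048]
Step 21: x=[5.8210] v=[0.1425]
First v>=0 after going negative at step 21, time=3.1500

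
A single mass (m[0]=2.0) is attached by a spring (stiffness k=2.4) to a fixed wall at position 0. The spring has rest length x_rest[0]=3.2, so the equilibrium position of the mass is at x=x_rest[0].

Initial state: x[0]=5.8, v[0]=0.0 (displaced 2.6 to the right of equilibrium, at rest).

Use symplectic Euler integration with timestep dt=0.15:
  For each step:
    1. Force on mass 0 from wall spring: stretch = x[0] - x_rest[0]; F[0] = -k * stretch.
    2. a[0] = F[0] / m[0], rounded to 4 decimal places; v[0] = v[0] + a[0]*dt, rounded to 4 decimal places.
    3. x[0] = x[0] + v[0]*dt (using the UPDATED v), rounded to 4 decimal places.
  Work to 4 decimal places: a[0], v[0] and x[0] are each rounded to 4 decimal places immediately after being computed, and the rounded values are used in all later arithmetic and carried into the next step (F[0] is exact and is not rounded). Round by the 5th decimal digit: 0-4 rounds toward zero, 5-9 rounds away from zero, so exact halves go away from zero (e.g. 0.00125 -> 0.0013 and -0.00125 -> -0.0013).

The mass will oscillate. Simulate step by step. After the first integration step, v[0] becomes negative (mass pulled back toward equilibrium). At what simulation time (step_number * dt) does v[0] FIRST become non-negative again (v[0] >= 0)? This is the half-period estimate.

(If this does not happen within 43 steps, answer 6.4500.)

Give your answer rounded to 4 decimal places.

Step 0: x=[5.8000] v=[0.0000]
Step 1: x=[5.7298] v=[-0.4680]
Step 2: x=[5.5913] v=[-0.9234]
Step 3: x=[5.3882] v=[-1.3538]
Step 4: x=[5.1260] v=[-1.7477]
Step 5: x=[4.8118] v=[-2.0944]
Step 6: x=[4.4541] v=[-2.3845]
Step 7: x=[4.0626] v=[-2.6102]
Step 8: x=[3.6478] v=[-2.7655]
Step 9: x=[3.2209] v=[-2.8461]
Step 10: x=[2.7934] v=[-2.8499]
Step 11: x=[2.3769] v=[-2.7767]
Step 12: x=[1.9826] v=[-2.6285]
Step 13: x=[1.6212] v=[-2.4094]
Step 14: x=[1.3024] v=[-2.1252]
Step 15: x=[1.0349] v=[-1.7836]
Step 16: x=[0.8258] v=[-1.3939]
Step 17: x=[0.6808] v=[-0.9666]
Step 18: x=[0.6038] v=[-0.5132]
Step 19: x=[0.5969] v=[-0.0459]
Step 20: x=[0.6603] v=[0.4227]
First v>=0 after going negative at step 20, time=3.0000

Answer: 3.0000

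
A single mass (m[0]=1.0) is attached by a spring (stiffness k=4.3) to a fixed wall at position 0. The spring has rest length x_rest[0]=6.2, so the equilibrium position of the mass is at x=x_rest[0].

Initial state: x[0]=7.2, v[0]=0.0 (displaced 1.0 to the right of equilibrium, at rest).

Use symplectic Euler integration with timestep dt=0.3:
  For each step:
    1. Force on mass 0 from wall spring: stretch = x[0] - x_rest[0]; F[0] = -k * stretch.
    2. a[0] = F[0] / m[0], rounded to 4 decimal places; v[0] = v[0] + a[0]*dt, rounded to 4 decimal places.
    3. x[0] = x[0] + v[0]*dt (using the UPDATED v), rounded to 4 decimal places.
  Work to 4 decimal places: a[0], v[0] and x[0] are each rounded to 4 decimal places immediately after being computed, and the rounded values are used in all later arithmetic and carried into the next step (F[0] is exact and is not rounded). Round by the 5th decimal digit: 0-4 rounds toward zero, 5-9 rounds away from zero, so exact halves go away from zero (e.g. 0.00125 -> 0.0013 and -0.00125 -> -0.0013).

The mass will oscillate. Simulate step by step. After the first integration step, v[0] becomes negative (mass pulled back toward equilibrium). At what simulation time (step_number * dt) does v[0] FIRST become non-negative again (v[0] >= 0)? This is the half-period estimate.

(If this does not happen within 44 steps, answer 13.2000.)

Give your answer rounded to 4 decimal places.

Step 0: x=[7.2000] v=[0.0000]
Step 1: x=[6.8130] v=[-1.2900]
Step 2: x=[6.1888] v=[-2.0808]
Step 3: x=[5.5689] v=[-2.0663]
Step 4: x=[5.1932] v=[-1.2522]
Step 5: x=[5.2072] v=[0.0466]
First v>=0 after going negative at step 5, time=1.5000

Answer: 1.5000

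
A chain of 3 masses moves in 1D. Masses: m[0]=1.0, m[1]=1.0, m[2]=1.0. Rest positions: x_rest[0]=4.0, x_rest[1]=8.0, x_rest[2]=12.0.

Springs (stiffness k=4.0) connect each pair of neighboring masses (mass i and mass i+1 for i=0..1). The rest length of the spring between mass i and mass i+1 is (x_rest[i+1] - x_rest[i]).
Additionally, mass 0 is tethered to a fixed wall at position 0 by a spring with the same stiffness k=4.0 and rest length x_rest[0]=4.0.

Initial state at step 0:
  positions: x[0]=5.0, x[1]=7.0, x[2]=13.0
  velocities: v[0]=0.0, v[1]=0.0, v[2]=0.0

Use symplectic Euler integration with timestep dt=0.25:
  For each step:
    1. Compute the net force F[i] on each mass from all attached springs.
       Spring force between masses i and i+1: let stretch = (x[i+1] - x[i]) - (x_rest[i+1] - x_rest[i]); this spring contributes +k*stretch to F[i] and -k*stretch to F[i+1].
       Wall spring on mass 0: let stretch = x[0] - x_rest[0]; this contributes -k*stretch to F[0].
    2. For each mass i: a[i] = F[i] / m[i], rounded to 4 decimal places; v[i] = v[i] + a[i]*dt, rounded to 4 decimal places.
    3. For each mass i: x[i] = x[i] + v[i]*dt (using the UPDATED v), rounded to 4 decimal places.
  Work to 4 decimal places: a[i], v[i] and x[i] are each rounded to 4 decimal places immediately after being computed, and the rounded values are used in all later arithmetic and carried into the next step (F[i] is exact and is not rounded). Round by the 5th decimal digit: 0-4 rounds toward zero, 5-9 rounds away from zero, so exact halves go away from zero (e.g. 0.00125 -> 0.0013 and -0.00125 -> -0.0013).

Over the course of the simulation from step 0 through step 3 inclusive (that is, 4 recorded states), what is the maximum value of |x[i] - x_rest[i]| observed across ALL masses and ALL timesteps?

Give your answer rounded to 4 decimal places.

Answer: 1.5938

Derivation:
Step 0: x=[5.0000 7.0000 13.0000] v=[0.0000 0.0000 0.0000]
Step 1: x=[4.2500 8.0000 12.5000] v=[-3.0000 4.0000 -2.0000]
Step 2: x=[3.3750 9.1875 11.8750] v=[-3.5000 4.7500 -2.5000]
Step 3: x=[3.1094 9.5938 11.5781] v=[-1.0625 1.6250 -1.1875]
Max displacement = 1.5938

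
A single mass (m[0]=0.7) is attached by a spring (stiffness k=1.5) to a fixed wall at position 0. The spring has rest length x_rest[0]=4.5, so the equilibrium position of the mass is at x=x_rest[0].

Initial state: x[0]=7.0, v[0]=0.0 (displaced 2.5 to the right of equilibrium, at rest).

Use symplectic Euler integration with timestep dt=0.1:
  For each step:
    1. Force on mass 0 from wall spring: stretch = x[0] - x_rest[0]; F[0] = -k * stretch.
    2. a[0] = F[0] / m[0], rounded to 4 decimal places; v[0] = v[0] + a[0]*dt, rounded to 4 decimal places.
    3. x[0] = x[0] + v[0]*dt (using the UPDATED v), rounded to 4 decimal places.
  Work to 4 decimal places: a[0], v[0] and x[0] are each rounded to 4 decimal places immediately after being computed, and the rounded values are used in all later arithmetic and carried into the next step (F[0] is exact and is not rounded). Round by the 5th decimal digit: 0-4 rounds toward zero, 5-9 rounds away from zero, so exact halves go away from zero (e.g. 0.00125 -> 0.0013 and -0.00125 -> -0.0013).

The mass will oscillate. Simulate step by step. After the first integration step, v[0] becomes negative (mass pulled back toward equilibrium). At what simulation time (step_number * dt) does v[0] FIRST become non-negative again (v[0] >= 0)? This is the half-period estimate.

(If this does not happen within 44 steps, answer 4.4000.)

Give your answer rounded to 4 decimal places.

Step 0: x=[7.0000] v=[0.0000]
Step 1: x=[6.9464] v=[-0.5357]
Step 2: x=[6.8404] v=[-1.0599]
Step 3: x=[6.6843] v=[-1.5614]
Step 4: x=[6.4814] v=[-2.0295]
Step 5: x=[6.2360] v=[-2.4541]
Step 6: x=[5.9534] v=[-2.8261]
Step 7: x=[5.6397] v=[-3.1375]
Step 8: x=[5.3015] v=[-3.3817]
Step 9: x=[4.9462] v=[-3.5535]
Step 10: x=[4.5813] v=[-3.6491]
Step 11: x=[4.2147] v=[-3.6665]
Step 12: x=[3.8542] v=[-3.6054]
Step 13: x=[3.5075] v=[-3.4670]
Step 14: x=[3.1821] v=[-3.2543]
Step 15: x=[2.8849] v=[-2.9719]
Step 16: x=[2.6223] v=[-2.6258]
Step 17: x=[2.4000] v=[-2.2234]
Step 18: x=[2.2227] v=[-1.7734]
Step 19: x=[2.0942] v=[-1.2854]
Step 20: x=[2.0172] v=[-0.7699]
Step 21: x=[1.9934] v=[-0.2379]
Step 22: x=[2.0233] v=[0.2992]
First v>=0 after going negative at step 22, time=2.2000

Answer: 2.2000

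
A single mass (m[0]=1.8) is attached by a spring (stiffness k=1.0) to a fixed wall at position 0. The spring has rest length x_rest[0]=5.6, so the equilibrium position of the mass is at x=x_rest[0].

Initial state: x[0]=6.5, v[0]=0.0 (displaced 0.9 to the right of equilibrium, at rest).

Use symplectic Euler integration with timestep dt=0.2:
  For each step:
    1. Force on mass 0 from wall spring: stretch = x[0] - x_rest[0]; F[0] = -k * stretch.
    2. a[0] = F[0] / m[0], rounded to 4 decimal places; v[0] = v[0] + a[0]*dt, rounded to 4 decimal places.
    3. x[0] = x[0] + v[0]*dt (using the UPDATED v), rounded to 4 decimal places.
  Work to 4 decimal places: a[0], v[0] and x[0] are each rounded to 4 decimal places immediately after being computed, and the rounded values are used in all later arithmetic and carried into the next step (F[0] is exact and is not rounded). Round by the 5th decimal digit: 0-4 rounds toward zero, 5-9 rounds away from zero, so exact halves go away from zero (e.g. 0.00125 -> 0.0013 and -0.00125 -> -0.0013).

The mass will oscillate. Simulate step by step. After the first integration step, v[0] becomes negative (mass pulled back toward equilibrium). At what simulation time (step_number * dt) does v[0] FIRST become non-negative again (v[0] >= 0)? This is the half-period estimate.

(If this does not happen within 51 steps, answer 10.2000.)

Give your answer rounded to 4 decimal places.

Answer: 4.4000

Derivation:
Step 0: x=[6.5000] v=[0.0000]
Step 1: x=[6.4800] v=[-0.1000]
Step 2: x=[6.4404] v=[-0.1978]
Step 3: x=[6.3822] v=[-0.2912]
Step 4: x=[6.3066] v=[-0.3781]
Step 5: x=[6.2153] v=[-0.4566]
Step 6: x=[6.1103] v=[-0.5250]
Step 7: x=[5.9940] v=[-0.5817]
Step 8: x=[5.8689] v=[-0.6255]
Step 9: x=[5.7378] v=[-0.6554]
Step 10: x=[5.6037] v=[-0.6707]
Step 11: x=[5.4695] v=[-0.6711]
Step 12: x=[5.3382] v=[-0.6566]
Step 13: x=[5.2127] v=[-0.6275]
Step 14: x=[5.0958] v=[-0.5845]
Step 15: x=[4.9901] v=[-0.5285]
Step 16: x=[4.8980] v=[-0.4607]
Step 17: x=[4.8215] v=[-0.3827]
Step 18: x=[4.7623] v=[-0.2962]
Step 19: x=[4.7217] v=[-0.2031]
Step 20: x=[4.7006] v=[-0.1055]
Step 21: x=[4.6995] v=[-0.0056]
Step 22: x=[4.7184] v=[0.0945]
First v>=0 after going negative at step 22, time=4.4000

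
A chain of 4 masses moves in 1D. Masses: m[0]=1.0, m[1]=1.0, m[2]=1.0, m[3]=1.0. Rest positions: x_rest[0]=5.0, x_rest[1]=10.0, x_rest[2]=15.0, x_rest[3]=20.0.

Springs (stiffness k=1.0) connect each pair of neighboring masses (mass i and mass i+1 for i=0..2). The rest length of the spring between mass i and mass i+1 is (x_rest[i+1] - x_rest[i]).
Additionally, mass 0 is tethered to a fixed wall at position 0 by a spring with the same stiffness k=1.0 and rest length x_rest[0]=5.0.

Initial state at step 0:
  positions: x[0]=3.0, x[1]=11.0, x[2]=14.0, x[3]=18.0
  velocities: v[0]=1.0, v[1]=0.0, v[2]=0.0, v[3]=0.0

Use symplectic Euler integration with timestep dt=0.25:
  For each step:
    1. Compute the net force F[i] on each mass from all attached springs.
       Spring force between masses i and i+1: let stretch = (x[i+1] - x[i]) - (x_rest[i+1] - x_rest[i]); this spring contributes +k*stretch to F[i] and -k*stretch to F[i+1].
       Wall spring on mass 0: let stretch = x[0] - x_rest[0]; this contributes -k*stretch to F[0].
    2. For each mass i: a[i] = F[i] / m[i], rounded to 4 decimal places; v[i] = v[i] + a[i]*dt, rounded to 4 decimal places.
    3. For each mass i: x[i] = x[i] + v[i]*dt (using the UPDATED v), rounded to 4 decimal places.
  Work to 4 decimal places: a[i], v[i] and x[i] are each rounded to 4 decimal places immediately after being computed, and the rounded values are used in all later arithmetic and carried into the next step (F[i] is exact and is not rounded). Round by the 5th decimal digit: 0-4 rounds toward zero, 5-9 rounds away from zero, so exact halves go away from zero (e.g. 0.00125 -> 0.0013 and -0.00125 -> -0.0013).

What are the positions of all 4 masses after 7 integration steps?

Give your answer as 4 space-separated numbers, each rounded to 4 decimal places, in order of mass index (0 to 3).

Answer: 6.9100 8.2993 14.0541 19.5252

Derivation:
Step 0: x=[3.0000 11.0000 14.0000 18.0000] v=[1.0000 0.0000 0.0000 0.0000]
Step 1: x=[3.5625 10.6875 14.0625 18.0625] v=[2.2500 -1.2500 0.2500 0.2500]
Step 2: x=[4.3477 10.1406 14.1641 18.1875] v=[3.1406 -2.1875 0.4063 0.5000]
Step 3: x=[5.2232 9.4831 14.2657 18.3736] v=[3.5019 -2.6299 0.4063 0.7442]
Step 4: x=[6.0385 8.8583 14.3251 18.6154] v=[3.2611 -2.4992 0.2376 0.9672]
Step 5: x=[6.6526 8.3989 14.3110 18.9016] v=[2.4564 -1.8375 -0.0565 1.1446]
Step 6: x=[6.9601 8.1999 14.2143 19.2134] v=[1.2298 -0.7961 -0.3869 1.2470]
Step 7: x=[6.9100 8.2993 14.0541 19.5252] v=[-0.2003 0.3976 -0.6407 1.2472]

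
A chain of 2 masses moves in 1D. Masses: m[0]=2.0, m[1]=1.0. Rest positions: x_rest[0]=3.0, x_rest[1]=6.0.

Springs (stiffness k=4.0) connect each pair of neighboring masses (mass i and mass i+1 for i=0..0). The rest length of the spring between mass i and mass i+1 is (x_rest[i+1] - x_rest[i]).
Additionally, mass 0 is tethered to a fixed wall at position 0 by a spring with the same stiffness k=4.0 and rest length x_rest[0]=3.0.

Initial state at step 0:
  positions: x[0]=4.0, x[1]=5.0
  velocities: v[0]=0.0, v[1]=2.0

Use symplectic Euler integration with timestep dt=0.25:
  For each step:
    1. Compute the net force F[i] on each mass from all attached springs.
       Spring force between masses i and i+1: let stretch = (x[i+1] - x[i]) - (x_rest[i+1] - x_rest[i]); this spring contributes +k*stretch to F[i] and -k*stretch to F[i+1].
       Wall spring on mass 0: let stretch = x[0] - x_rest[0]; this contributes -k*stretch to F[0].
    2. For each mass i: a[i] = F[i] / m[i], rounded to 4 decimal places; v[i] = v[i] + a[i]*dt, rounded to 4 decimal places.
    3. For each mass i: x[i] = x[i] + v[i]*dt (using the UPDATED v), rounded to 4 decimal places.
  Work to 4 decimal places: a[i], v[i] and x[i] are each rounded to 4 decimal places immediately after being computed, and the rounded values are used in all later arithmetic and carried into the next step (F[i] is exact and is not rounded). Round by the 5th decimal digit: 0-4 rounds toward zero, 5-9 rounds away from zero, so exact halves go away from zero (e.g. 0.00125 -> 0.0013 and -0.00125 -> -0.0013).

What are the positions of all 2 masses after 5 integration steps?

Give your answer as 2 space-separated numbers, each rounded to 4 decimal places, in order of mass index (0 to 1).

Step 0: x=[4.0000 5.0000] v=[0.0000 2.0000]
Step 1: x=[3.6250 6.0000] v=[-1.5000 4.0000]
Step 2: x=[3.0938 7.1563] v=[-2.1250 4.6250]
Step 3: x=[2.6836 8.0469] v=[-1.6407 3.5625]
Step 4: x=[2.6084 8.3467] v=[-0.3009 1.1992]
Step 5: x=[2.9244 7.9619] v=[1.2641 -1.5391]

Answer: 2.9244 7.9619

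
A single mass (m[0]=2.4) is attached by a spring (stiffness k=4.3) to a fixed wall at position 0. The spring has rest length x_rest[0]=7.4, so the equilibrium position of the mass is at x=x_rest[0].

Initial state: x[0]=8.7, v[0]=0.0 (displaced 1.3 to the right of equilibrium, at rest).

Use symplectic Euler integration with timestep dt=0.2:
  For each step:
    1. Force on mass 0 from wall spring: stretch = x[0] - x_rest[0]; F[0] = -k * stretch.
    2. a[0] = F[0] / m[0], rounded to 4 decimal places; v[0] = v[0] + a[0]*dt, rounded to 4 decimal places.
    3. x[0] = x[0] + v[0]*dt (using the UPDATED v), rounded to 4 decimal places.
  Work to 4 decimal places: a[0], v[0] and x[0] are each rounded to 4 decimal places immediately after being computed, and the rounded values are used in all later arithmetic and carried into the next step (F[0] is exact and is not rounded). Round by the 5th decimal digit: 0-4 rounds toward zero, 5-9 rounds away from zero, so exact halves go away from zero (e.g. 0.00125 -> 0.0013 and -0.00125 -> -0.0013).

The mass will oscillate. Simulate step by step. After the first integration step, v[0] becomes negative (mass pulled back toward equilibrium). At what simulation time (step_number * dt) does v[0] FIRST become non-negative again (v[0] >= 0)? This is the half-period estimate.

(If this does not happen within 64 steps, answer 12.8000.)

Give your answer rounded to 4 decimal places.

Step 0: x=[8.7000] v=[0.0000]
Step 1: x=[8.6068] v=[-0.4658]
Step 2: x=[8.4272] v=[-0.8982]
Step 3: x=[8.1739] v=[-1.2663]
Step 4: x=[7.8652] v=[-1.5436]
Step 5: x=[7.5231] v=[-1.7103]
Step 6: x=[7.1722] v=[-1.7544]
Step 7: x=[6.8376] v=[-1.6728]
Step 8: x=[6.5433] v=[-1.4713]
Step 9: x=[6.3104] v=[-1.1643]
Step 10: x=[6.1556] v=[-0.7739]
Step 11: x=[6.0900] v=[-0.3280]
Step 12: x=[6.1183] v=[0.1414]
First v>=0 after going negative at step 12, time=2.4000

Answer: 2.4000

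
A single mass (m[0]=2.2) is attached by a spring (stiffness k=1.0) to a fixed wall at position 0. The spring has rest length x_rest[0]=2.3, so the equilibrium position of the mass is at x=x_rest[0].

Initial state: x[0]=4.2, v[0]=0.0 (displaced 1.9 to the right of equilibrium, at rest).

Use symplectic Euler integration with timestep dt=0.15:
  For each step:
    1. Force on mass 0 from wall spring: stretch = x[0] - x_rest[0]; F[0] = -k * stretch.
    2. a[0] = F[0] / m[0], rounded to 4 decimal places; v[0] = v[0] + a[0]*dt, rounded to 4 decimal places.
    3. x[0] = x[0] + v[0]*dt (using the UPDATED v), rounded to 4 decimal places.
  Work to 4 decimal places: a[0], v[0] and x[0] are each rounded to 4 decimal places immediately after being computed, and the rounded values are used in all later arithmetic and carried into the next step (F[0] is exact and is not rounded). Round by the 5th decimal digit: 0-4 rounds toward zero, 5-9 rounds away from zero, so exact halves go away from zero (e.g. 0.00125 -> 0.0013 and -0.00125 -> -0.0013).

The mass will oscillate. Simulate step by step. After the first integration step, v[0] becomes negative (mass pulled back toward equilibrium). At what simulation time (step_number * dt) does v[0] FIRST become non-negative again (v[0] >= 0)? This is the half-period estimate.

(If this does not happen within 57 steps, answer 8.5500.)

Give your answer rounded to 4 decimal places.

Answer: 4.8000

Derivation:
Step 0: x=[4.2000] v=[0.0000]
Step 1: x=[4.1806] v=[-0.1295]
Step 2: x=[4.1419] v=[-0.2577]
Step 3: x=[4.0844] v=[-0.3833]
Step 4: x=[4.0087] v=[-0.5050]
Step 5: x=[3.9155] v=[-0.6215]
Step 6: x=[3.8058] v=[-0.7316]
Step 7: x=[3.6807] v=[-0.8343]
Step 8: x=[3.5414] v=[-0.9284]
Step 9: x=[3.3895] v=[-1.0130]
Step 10: x=[3.2264] v=[-1.0873]
Step 11: x=[3.0538] v=[-1.1505]
Step 12: x=[2.8735] v=[-1.2019]
Step 13: x=[2.6874] v=[-1.2410]
Step 14: x=[2.4973] v=[-1.2674]
Step 15: x=[2.3052] v=[-1.2809]
Step 16: x=[2.1130] v=[-1.2813]
Step 17: x=[1.9227] v=[-1.2686]
Step 18: x=[1.7363] v=[-1.2429]
Step 19: x=[1.5556] v=[-1.2045]
Step 20: x=[1.3825] v=[-1.1537]
Step 21: x=[1.2188] v=[-1.0912]
Step 22: x=[1.0662] v=[-1.0175]
Step 23: x=[0.9262] v=[-0.9334]
Step 24: x=[0.8002] v=[-0.8397]
Step 25: x=[0.6896] v=[-0.7374]
Step 26: x=[0.5955] v=[-0.6276]
Step 27: x=[0.5188] v=[-0.5114]
Step 28: x=[0.4603] v=[-0.3900]
Step 29: x=[0.4206] v=[-0.2646]
Step 30: x=[0.4001] v=[-0.1365]
Step 31: x=[0.3991] v=[-0.0070]
Step 32: x=[0.4175] v=[0.1226]
First v>=0 after going negative at step 32, time=4.8000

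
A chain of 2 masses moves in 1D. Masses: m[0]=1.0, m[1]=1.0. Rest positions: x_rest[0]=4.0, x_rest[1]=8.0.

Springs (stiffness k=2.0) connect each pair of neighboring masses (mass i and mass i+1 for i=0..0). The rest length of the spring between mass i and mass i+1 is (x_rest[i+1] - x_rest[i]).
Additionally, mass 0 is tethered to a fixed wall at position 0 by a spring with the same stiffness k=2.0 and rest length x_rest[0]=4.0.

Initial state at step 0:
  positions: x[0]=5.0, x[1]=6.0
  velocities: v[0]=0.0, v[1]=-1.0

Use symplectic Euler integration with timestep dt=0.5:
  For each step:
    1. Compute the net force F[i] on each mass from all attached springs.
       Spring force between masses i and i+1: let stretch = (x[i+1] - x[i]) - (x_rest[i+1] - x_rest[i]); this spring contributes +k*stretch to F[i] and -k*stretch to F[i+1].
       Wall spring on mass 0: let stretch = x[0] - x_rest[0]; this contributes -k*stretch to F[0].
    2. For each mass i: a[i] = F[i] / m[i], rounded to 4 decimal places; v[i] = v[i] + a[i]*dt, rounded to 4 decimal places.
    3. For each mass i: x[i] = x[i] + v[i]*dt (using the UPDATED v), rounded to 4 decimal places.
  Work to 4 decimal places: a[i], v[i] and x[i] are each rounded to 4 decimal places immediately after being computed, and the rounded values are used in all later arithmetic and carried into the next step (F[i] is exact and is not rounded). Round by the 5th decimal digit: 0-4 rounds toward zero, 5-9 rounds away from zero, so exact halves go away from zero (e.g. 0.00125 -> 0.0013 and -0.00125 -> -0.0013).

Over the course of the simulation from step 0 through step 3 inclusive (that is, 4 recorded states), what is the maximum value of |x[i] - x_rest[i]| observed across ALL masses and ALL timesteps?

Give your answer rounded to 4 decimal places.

Answer: 2.5000

Derivation:
Step 0: x=[5.0000 6.0000] v=[0.0000 -1.0000]
Step 1: x=[3.0000 7.0000] v=[-4.0000 2.0000]
Step 2: x=[1.5000 8.0000] v=[-3.0000 2.0000]
Step 3: x=[2.5000 7.7500] v=[2.0000 -0.5000]
Max displacement = 2.5000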